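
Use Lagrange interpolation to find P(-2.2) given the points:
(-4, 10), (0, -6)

Lagrange interpolation formula:
P(x) = Σ yᵢ × Lᵢ(x)
where Lᵢ(x) = Π_{j≠i} (x - xⱼ)/(xᵢ - xⱼ)

L_0(-2.2) = (-2.2 - 0)/(-4 - 0) = 0.550000
L_1(-2.2) = (-2.2 - (-4))/(0 - (-4)) = 0.450000

P(-2.2) = 10×L_0(-2.2) + (-6)×L_1(-2.2)
P(-2.2) = 2.800000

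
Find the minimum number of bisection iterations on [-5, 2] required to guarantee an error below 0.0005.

We need (b-a)/2^n ≤ 0.0005
(2 - (-5))/2^n ≤ 0.0005
7/2^n ≤ 0.0005
2^n ≥ 14000
n ≥ log₂(14000) = 13.77
n ≥ 14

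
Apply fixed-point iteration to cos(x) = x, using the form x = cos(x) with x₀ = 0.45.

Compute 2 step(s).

Equation: cos(x) = x
Fixed-point form: x = cos(x)
x₀ = 0.45

x_1 = g(0.450000) = 0.900447
x_2 = g(0.900447) = 0.621260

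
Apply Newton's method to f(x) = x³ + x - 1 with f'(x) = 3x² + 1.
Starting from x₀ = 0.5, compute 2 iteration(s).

f(x) = x³ + x - 1
f'(x) = 3x² + 1
x₀ = 0.5

Newton-Raphson formula: x_{n+1} = x_n - f(x_n)/f'(x_n)

Iteration 1:
  f(0.500000) = -0.375000
  f'(0.500000) = 1.750000
  x_1 = 0.500000 - (-0.375000)/1.750000 = 0.714286
Iteration 2:
  f(0.714286) = 0.078717
  f'(0.714286) = 2.530612
  x_2 = 0.714286 - 0.078717/2.530612 = 0.683180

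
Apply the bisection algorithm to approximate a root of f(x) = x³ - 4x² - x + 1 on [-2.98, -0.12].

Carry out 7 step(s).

f(x) = x³ - 4x² - x + 1
Initial interval: [-2.98, -0.12]

Iteration 1:
  c_1 = (-2.980000 + (-0.120000))/2 = -1.550000
  f(c_1) = f(-1.550000) = -10.783875
  f(a) × f(c) ≥ 0, new interval: [-1.550000, -0.120000]
Iteration 2:
  c_2 = (-1.550000 + (-0.120000))/2 = -0.835000
  f(c_2) = f(-0.835000) = -1.536083
  f(a) × f(c) ≥ 0, new interval: [-0.835000, -0.120000]
Iteration 3:
  c_3 = (-0.835000 + (-0.120000))/2 = -0.477500
  f(c_3) = f(-0.477500) = 0.456602
  f(a) × f(c) < 0, new interval: [-0.835000, -0.477500]
Iteration 4:
  c_4 = (-0.835000 + (-0.477500))/2 = -0.656250
  f(c_4) = f(-0.656250) = -0.349030
  f(a) × f(c) ≥ 0, new interval: [-0.656250, -0.477500]
Iteration 5:
  c_5 = (-0.656250 + (-0.477500))/2 = -0.566875
  f(c_5) = f(-0.566875) = 0.099322
  f(a) × f(c) < 0, new interval: [-0.656250, -0.566875]
Iteration 6:
  c_6 = (-0.656250 + (-0.566875))/2 = -0.611563
  f(c_6) = f(-0.611563) = -0.113202
  f(a) × f(c) ≥ 0, new interval: [-0.611563, -0.566875]
Iteration 7:
  c_7 = (-0.611563 + (-0.566875))/2 = -0.589219
  f(c_7) = f(-0.589219) = -0.004060
  f(a) × f(c) ≥ 0, new interval: [-0.589219, -0.566875]

After 7 iteration(s), the approximation is c_7 = -0.589219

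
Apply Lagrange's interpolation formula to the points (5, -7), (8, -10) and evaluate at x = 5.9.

Lagrange interpolation formula:
P(x) = Σ yᵢ × Lᵢ(x)
where Lᵢ(x) = Π_{j≠i} (x - xⱼ)/(xᵢ - xⱼ)

L_0(5.9) = (5.9 - 8)/(5 - 8) = 0.700000
L_1(5.9) = (5.9 - 5)/(8 - 5) = 0.300000

P(5.9) = (-7)×L_0(5.9) + (-10)×L_1(5.9)
P(5.9) = -7.900000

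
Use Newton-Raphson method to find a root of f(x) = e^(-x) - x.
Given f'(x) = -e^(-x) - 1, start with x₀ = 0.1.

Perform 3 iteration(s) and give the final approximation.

f(x) = e^(-x) - x
f'(x) = -e^(-x) - 1
x₀ = 0.1

Newton-Raphson formula: x_{n+1} = x_n - f(x_n)/f'(x_n)

Iteration 1:
  f(0.100000) = 0.804837
  f'(0.100000) = -1.904837
  x_1 = 0.100000 - 0.804837/(-1.904837) = 0.522523
Iteration 2:
  f(0.522523) = 0.070500
  f'(0.522523) = -1.593023
  x_2 = 0.522523 - 0.070500/(-1.593023) = 0.566778
Iteration 3:
  f(0.566778) = 0.000572
  f'(0.566778) = -1.567350
  x_3 = 0.566778 - 0.000572/(-1.567350) = 0.567143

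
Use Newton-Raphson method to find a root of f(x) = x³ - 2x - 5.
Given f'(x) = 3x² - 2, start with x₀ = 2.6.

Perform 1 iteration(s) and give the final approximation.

f(x) = x³ - 2x - 5
f'(x) = 3x² - 2
x₀ = 2.6

Newton-Raphson formula: x_{n+1} = x_n - f(x_n)/f'(x_n)

Iteration 1:
  f(2.600000) = 7.376000
  f'(2.600000) = 18.280000
  x_1 = 2.600000 - 7.376000/18.280000 = 2.196499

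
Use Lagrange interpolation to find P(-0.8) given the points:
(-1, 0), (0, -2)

Lagrange interpolation formula:
P(x) = Σ yᵢ × Lᵢ(x)
where Lᵢ(x) = Π_{j≠i} (x - xⱼ)/(xᵢ - xⱼ)

L_0(-0.8) = (-0.8 - 0)/(-1 - 0) = 0.800000
L_1(-0.8) = (-0.8 - (-1))/(0 - (-1)) = 0.200000

P(-0.8) = 0×L_0(-0.8) + (-2)×L_1(-0.8)
P(-0.8) = -0.400000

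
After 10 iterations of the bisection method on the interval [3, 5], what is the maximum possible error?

Bisection error bound: |error| ≤ (b-a)/2^n
|error| ≤ (5 - 3)/2^10 = 2/2^10
|error| ≤ 0.0019531250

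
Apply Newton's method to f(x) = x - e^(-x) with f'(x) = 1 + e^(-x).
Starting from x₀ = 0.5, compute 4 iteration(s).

f(x) = x - e^(-x)
f'(x) = 1 + e^(-x)
x₀ = 0.5

Newton-Raphson formula: x_{n+1} = x_n - f(x_n)/f'(x_n)

Iteration 1:
  f(0.500000) = -0.106531
  f'(0.500000) = 1.606531
  x_1 = 0.500000 - (-0.106531)/1.606531 = 0.566311
Iteration 2:
  f(0.566311) = -0.001305
  f'(0.566311) = 1.567616
  x_2 = 0.566311 - (-0.001305)/1.567616 = 0.567143
Iteration 3:
  f(0.567143) = 0.000000
  f'(0.567143) = 1.567143
  x_3 = 0.567143 - 0.000000/1.567143 = 0.567143
Iteration 4:
  f(0.567143) = 0.000000
  f'(0.567143) = 1.567143
  x_4 = 0.567143 - 0.000000/1.567143 = 0.567143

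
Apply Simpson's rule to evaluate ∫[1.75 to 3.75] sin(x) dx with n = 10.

f(x) = sin(x)
a = 1.75, b = 3.75, n = 10
h = (b - a)/n = 0.200000

Simpson's rule: (h/3)[f(x₀) + 4f(x₁) + 2f(x₂) + ... + f(xₙ)]

x_0 = 1.7500, f(x_0) = 0.983986, coefficient = 1
x_1 = 1.9500, f(x_1) = 0.928960, coefficient = 4
x_2 = 2.1500, f(x_2) = 0.836899, coefficient = 2
x_3 = 2.3500, f(x_3) = 0.711473, coefficient = 4
x_4 = 2.5500, f(x_4) = 0.557684, coefficient = 2
x_5 = 2.7500, f(x_5) = 0.381661, coefficient = 4
x_6 = 2.9500, f(x_6) = 0.190423, coefficient = 2
x_7 = 3.1500, f(x_7) = -0.008407, coefficient = 4
x_8 = 3.3500, f(x_8) = -0.206902, coefficient = 2
x_9 = 3.5500, f(x_9) = -0.397148, coefficient = 4
x_10 = 3.7500, f(x_10) = -0.571561, coefficient = 1

I ≈ (0.200000/3) × 9.634786 = 0.642319
Exact value: 0.642313
Error: 0.000006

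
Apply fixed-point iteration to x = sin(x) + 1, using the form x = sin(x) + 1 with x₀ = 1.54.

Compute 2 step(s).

Equation: x = sin(x) + 1
Fixed-point form: x = sin(x) + 1
x₀ = 1.54

x_1 = g(1.540000) = 1.999526
x_2 = g(1.999526) = 1.909495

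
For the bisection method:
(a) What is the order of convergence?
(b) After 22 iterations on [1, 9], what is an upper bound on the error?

(a) Bisection has linear (order 1) convergence; the error is halved each step.

(b) Error bound = (b-a)/2^n = (9 - 1)/2^{22}
    = 8/2^{22}

(a) 1 (linear); (b) error ≤ 1.91e-06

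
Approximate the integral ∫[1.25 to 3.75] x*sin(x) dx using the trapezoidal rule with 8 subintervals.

f(x) = x*sin(x)
a = 1.25, b = 3.75, n = 8
h = (b - a)/n = 0.312500

Trapezoidal rule: (h/2)[f(x₀) + 2f(x₁) + 2f(x₂) + ... + f(xₙ)]

x_0 = 1.2500, f(x_0) = 1.186231, coefficient = 1
x_1 = 1.5625, f(x_1) = 1.562446, coefficient = 2
x_2 = 1.8750, f(x_2) = 1.788911, coefficient = 2
x_3 = 2.1875, f(x_3) = 1.784539, coefficient = 2
x_4 = 2.5000, f(x_4) = 1.496180, coefficient = 2
x_5 = 2.8125, f(x_5) = 0.908956, coefficient = 2
x_6 = 3.1250, f(x_6) = 0.051850, coefficient = 2
x_7 = 3.4375, f(x_7) = -1.002402, coefficient = 2
x_8 = 3.7500, f(x_8) = -2.143355, coefficient = 1

I ≈ (0.312500/2) × 12.223837 = 1.909975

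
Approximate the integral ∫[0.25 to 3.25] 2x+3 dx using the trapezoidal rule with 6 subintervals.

f(x) = 2x+3
a = 0.25, b = 3.25, n = 6
h = (b - a)/n = 0.500000

Trapezoidal rule: (h/2)[f(x₀) + 2f(x₁) + 2f(x₂) + ... + f(xₙ)]

x_0 = 0.2500, f(x_0) = 3.500000, coefficient = 1
x_1 = 0.7500, f(x_1) = 4.500000, coefficient = 2
x_2 = 1.2500, f(x_2) = 5.500000, coefficient = 2
x_3 = 1.7500, f(x_3) = 6.500000, coefficient = 2
x_4 = 2.2500, f(x_4) = 7.500000, coefficient = 2
x_5 = 2.7500, f(x_5) = 8.500000, coefficient = 2
x_6 = 3.2500, f(x_6) = 9.500000, coefficient = 1

I ≈ (0.500000/2) × 78.000000 = 19.500000
Exact value: 19.500000
Error: 0.000000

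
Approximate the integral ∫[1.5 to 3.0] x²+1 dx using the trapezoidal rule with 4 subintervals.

f(x) = x²+1
a = 1.5, b = 3.0, n = 4
h = (b - a)/n = 0.375000

Trapezoidal rule: (h/2)[f(x₀) + 2f(x₁) + 2f(x₂) + ... + f(xₙ)]

x_0 = 1.5000, f(x_0) = 3.250000, coefficient = 1
x_1 = 1.8750, f(x_1) = 4.515625, coefficient = 2
x_2 = 2.2500, f(x_2) = 6.062500, coefficient = 2
x_3 = 2.6250, f(x_3) = 7.890625, coefficient = 2
x_4 = 3.0000, f(x_4) = 10.000000, coefficient = 1

I ≈ (0.375000/2) × 50.187500 = 9.410156
Exact value: 9.375000
Error: 0.035156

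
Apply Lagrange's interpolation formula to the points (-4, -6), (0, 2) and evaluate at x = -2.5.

Lagrange interpolation formula:
P(x) = Σ yᵢ × Lᵢ(x)
where Lᵢ(x) = Π_{j≠i} (x - xⱼ)/(xᵢ - xⱼ)

L_0(-2.5) = (-2.5 - 0)/(-4 - 0) = 0.625000
L_1(-2.5) = (-2.5 - (-4))/(0 - (-4)) = 0.375000

P(-2.5) = (-6)×L_0(-2.5) + 2×L_1(-2.5)
P(-2.5) = -3.000000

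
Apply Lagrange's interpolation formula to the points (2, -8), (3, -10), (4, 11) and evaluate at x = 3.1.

Lagrange interpolation formula:
P(x) = Σ yᵢ × Lᵢ(x)
where Lᵢ(x) = Π_{j≠i} (x - xⱼ)/(xᵢ - xⱼ)

L_0(3.1) = (3.1 - 3)/(2 - 3) × (3.1 - 4)/(2 - 4) = -0.045000
L_1(3.1) = (3.1 - 2)/(3 - 2) × (3.1 - 4)/(3 - 4) = 0.990000
L_2(3.1) = (3.1 - 2)/(4 - 2) × (3.1 - 3)/(4 - 3) = 0.055000

P(3.1) = (-8)×L_0(3.1) + (-10)×L_1(3.1) + 11×L_2(3.1)
P(3.1) = -8.935000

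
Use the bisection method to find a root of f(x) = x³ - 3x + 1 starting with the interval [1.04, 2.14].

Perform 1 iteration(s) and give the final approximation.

f(x) = x³ - 3x + 1
Initial interval: [1.04, 2.14]

Iteration 1:
  c_1 = (1.040000 + 2.140000)/2 = 1.590000
  f(c_1) = f(1.590000) = 0.249679
  f(a) × f(c) < 0, new interval: [1.040000, 1.590000]

After 1 iteration(s), the approximation is c_1 = 1.590000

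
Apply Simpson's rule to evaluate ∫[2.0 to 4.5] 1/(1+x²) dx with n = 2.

f(x) = 1/(1+x²)
a = 2.0, b = 4.5, n = 2
h = (b - a)/n = 1.250000

Simpson's rule: (h/3)[f(x₀) + 4f(x₁) + 2f(x₂) + ... + f(xₙ)]

x_0 = 2.0000, f(x_0) = 0.200000, coefficient = 1
x_1 = 3.2500, f(x_1) = 0.086486, coefficient = 4
x_2 = 4.5000, f(x_2) = 0.047059, coefficient = 1

I ≈ (1.250000/3) × 0.593005 = 0.247085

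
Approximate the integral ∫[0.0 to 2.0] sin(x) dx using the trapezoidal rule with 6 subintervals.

f(x) = sin(x)
a = 0.0, b = 2.0, n = 6
h = (b - a)/n = 0.333333

Trapezoidal rule: (h/2)[f(x₀) + 2f(x₁) + 2f(x₂) + ... + f(xₙ)]

x_0 = 0.0000, f(x_0) = 0.000000, coefficient = 1
x_1 = 0.3333, f(x_1) = 0.327195, coefficient = 2
x_2 = 0.6667, f(x_2) = 0.618370, coefficient = 2
x_3 = 1.0000, f(x_3) = 0.841471, coefficient = 2
x_4 = 1.3333, f(x_4) = 0.971938, coefficient = 2
x_5 = 1.6667, f(x_5) = 0.995408, coefficient = 2
x_6 = 2.0000, f(x_6) = 0.909297, coefficient = 1

I ≈ (0.333333/2) × 8.418060 = 1.403010
Exact value: 1.416147
Error: 0.013137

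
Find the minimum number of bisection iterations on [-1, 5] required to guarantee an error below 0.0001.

We need (b-a)/2^n ≤ 0.0001
(5 - (-1))/2^n ≤ 0.0001
6/2^n ≤ 0.0001
2^n ≥ 60000
n ≥ log₂(60000) = 15.87
n ≥ 16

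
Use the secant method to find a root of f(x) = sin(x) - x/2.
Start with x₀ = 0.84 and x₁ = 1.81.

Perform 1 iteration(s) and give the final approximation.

f(x) = sin(x) - x/2
x₀ = 0.84, x₁ = 1.81

Secant formula: x_{n+1} = x_n - f(x_n)(x_n - x_{n-1})/(f(x_n) - f(x_{n-1}))

Iteration 1:
  f(0.840000) = 0.324643
  f(1.810000) = 0.066527
  x_2 = 1.810000 - 0.066527×(1.810000 - 0.840000)/(0.066527 - 0.324643)
       = 2.060008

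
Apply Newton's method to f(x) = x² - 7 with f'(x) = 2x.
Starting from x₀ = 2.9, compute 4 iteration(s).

f(x) = x² - 7
f'(x) = 2x
x₀ = 2.9

Newton-Raphson formula: x_{n+1} = x_n - f(x_n)/f'(x_n)

Iteration 1:
  f(2.900000) = 1.410000
  f'(2.900000) = 5.800000
  x_1 = 2.900000 - 1.410000/5.800000 = 2.656897
Iteration 2:
  f(2.656897) = 0.059099
  f'(2.656897) = 5.313793
  x_2 = 2.656897 - 0.059099/5.313793 = 2.645775
Iteration 3:
  f(2.645775) = 0.000124
  f'(2.645775) = 5.291549
  x_3 = 2.645775 - 0.000124/5.291549 = 2.645751
Iteration 4:
  f(2.645751) = 0.000000
  f'(2.645751) = 5.291503
  x_4 = 2.645751 - 0.000000/5.291503 = 2.645751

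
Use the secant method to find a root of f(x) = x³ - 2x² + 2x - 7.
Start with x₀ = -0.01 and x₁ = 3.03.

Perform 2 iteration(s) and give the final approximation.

f(x) = x³ - 2x² + 2x - 7
x₀ = -0.01, x₁ = 3.03

Secant formula: x_{n+1} = x_n - f(x_n)(x_n - x_{n-1})/(f(x_n) - f(x_{n-1}))

Iteration 1:
  f(-0.010000) = -7.020201
  f(3.030000) = 8.516327
  x_2 = 3.030000 - 8.516327×(3.030000 - (-0.010000))/(8.516327 - (-7.020201))
       = 1.363628
Iteration 2:
  f(3.030000) = 8.516327
  f(1.363628) = -5.456066
  x_3 = 1.363628 - (-5.456066)×(1.363628 - 3.030000)/(-5.456066 - 8.516327)
       = 2.014328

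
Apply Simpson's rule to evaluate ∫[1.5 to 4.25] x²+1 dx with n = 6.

f(x) = x²+1
a = 1.5, b = 4.25, n = 6
h = (b - a)/n = 0.458333

Simpson's rule: (h/3)[f(x₀) + 4f(x₁) + 2f(x₂) + ... + f(xₙ)]

x_0 = 1.5000, f(x_0) = 3.250000, coefficient = 1
x_1 = 1.9583, f(x_1) = 4.835069, coefficient = 4
x_2 = 2.4167, f(x_2) = 6.840278, coefficient = 2
x_3 = 2.8750, f(x_3) = 9.265625, coefficient = 4
x_4 = 3.3333, f(x_4) = 12.111111, coefficient = 2
x_5 = 3.7917, f(x_5) = 15.376736, coefficient = 4
x_6 = 4.2500, f(x_6) = 19.062500, coefficient = 1

I ≈ (0.458333/3) × 178.125000 = 27.213542
Exact value: 27.213542
Error: 0.000000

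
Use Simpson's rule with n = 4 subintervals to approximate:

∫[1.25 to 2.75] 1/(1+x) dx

f(x) = 1/(1+x)
a = 1.25, b = 2.75, n = 4
h = (b - a)/n = 0.375000

Simpson's rule: (h/3)[f(x₀) + 4f(x₁) + 2f(x₂) + ... + f(xₙ)]

x_0 = 1.2500, f(x_0) = 0.444444, coefficient = 1
x_1 = 1.6250, f(x_1) = 0.380952, coefficient = 4
x_2 = 2.0000, f(x_2) = 0.333333, coefficient = 2
x_3 = 2.3750, f(x_3) = 0.296296, coefficient = 4
x_4 = 2.7500, f(x_4) = 0.266667, coefficient = 1

I ≈ (0.375000/3) × 4.086772 = 0.510847
Exact value: 0.510826
Error: 0.000021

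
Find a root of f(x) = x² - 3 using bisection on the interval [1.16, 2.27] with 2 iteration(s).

f(x) = x² - 3
Initial interval: [1.16, 2.27]

Iteration 1:
  c_1 = (1.160000 + 2.270000)/2 = 1.715000
  f(c_1) = f(1.715000) = -0.058775
  f(a) × f(c) ≥ 0, new interval: [1.715000, 2.270000]
Iteration 2:
  c_2 = (1.715000 + 2.270000)/2 = 1.992500
  f(c_2) = f(1.992500) = 0.970056
  f(a) × f(c) < 0, new interval: [1.715000, 1.992500]

After 2 iteration(s), the approximation is c_2 = 1.992500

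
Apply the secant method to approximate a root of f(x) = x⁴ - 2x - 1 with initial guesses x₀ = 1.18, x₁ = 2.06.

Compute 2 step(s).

f(x) = x⁴ - 2x - 1
x₀ = 1.18, x₁ = 2.06

Secant formula: x_{n+1} = x_n - f(x_n)(x_n - x_{n-1})/(f(x_n) - f(x_{n-1}))

Iteration 1:
  f(1.180000) = -1.421222
  f(2.060000) = 12.888141
  x_2 = 2.060000 - 12.888141×(2.060000 - 1.180000)/(12.888141 - (-1.421222))
       = 1.267403
Iteration 2:
  f(2.060000) = 12.888141
  f(1.267403) = -0.954575
  x_3 = 1.267403 - (-0.954575)×(1.267403 - 2.060000)/(-0.954575 - 12.888141)
       = 1.322059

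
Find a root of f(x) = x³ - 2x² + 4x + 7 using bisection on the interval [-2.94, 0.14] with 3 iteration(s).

f(x) = x³ - 2x² + 4x + 7
Initial interval: [-2.94, 0.14]

Iteration 1:
  c_1 = (-2.940000 + 0.140000)/2 = -1.400000
  f(c_1) = f(-1.400000) = -5.264000
  f(a) × f(c) ≥ 0, new interval: [-1.400000, 0.140000]
Iteration 2:
  c_2 = (-1.400000 + 0.140000)/2 = -0.630000
  f(c_2) = f(-0.630000) = 3.436153
  f(a) × f(c) < 0, new interval: [-1.400000, -0.630000]
Iteration 3:
  c_3 = (-1.400000 + (-0.630000))/2 = -1.015000
  f(c_3) = f(-1.015000) = -0.166128
  f(a) × f(c) ≥ 0, new interval: [-1.015000, -0.630000]

After 3 iteration(s), the approximation is c_3 = -1.015000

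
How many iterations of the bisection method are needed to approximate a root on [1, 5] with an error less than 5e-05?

We need (b-a)/2^n ≤ 5e-05
(5 - 1)/2^n ≤ 5e-05
4/2^n ≤ 5e-05
2^n ≥ 80000
n ≥ log₂(80000) = 16.29
n ≥ 17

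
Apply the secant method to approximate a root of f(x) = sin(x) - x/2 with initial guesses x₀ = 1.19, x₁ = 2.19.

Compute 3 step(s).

f(x) = sin(x) - x/2
x₀ = 1.19, x₁ = 2.19

Secant formula: x_{n+1} = x_n - f(x_n)(x_n - x_{n-1})/(f(x_n) - f(x_{n-1}))

Iteration 1:
  f(1.190000) = 0.333369
  f(2.190000) = -0.280659
  x_2 = 2.190000 - (-0.280659)×(2.190000 - 1.190000)/(-0.280659 - 0.333369)
       = 1.732921
Iteration 2:
  f(2.190000) = -0.280659
  f(1.732921) = 0.120426
  x_3 = 1.732921 - 0.120426×(1.732921 - 2.190000)/(0.120426 - (-0.280659))
       = 1.870159
Iteration 3:
  f(1.732921) = 0.120426
  f(1.870159) = 0.020445
  x_4 = 1.870159 - 0.020445×(1.870159 - 1.732921)/(0.020445 - 0.120426)
       = 1.898223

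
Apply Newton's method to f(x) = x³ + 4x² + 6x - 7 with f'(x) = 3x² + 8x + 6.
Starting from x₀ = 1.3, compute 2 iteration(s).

f(x) = x³ + 4x² + 6x - 7
f'(x) = 3x² + 8x + 6
x₀ = 1.3

Newton-Raphson formula: x_{n+1} = x_n - f(x_n)/f'(x_n)

Iteration 1:
  f(1.300000) = 9.757000
  f'(1.300000) = 21.470000
  x_1 = 1.300000 - 9.757000/21.470000 = 0.845552
Iteration 2:
  f(0.845552) = 1.537678
  f'(0.845552) = 14.909290
  x_2 = 0.845552 - 1.537678/14.909290 = 0.742416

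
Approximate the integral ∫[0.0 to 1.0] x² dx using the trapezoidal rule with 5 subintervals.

f(x) = x²
a = 0.0, b = 1.0, n = 5
h = (b - a)/n = 0.200000

Trapezoidal rule: (h/2)[f(x₀) + 2f(x₁) + 2f(x₂) + ... + f(xₙ)]

x_0 = 0.0000, f(x_0) = 0.000000, coefficient = 1
x_1 = 0.2000, f(x_1) = 0.040000, coefficient = 2
x_2 = 0.4000, f(x_2) = 0.160000, coefficient = 2
x_3 = 0.6000, f(x_3) = 0.360000, coefficient = 2
x_4 = 0.8000, f(x_4) = 0.640000, coefficient = 2
x_5 = 1.0000, f(x_5) = 1.000000, coefficient = 1

I ≈ (0.200000/2) × 3.400000 = 0.340000
Exact value: 0.333333
Error: 0.006667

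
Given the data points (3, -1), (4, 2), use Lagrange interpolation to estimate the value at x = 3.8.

Lagrange interpolation formula:
P(x) = Σ yᵢ × Lᵢ(x)
where Lᵢ(x) = Π_{j≠i} (x - xⱼ)/(xᵢ - xⱼ)

L_0(3.8) = (3.8 - 4)/(3 - 4) = 0.200000
L_1(3.8) = (3.8 - 3)/(4 - 3) = 0.800000

P(3.8) = (-1)×L_0(3.8) + 2×L_1(3.8)
P(3.8) = 1.400000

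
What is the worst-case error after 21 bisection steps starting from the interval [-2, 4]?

Bisection error bound: |error| ≤ (b-a)/2^n
|error| ≤ (4 - (-2))/2^21 = 6/2^21
|error| ≤ 0.0000028610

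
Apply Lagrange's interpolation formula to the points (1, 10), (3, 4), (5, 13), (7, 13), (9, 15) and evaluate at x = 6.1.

Lagrange interpolation formula:
P(x) = Σ yᵢ × Lᵢ(x)
where Lᵢ(x) = Π_{j≠i} (x - xⱼ)/(xᵢ - xⱼ)

L_0(6.1) = (6.1 - 3)/(1 - 3) × (6.1 - 5)/(1 - 5) × (6.1 - 7)/(1 - 7) × (6.1 - 9)/(1 - 9) = 0.023177
L_1(6.1) = (6.1 - 1)/(3 - 1) × (6.1 - 5)/(3 - 5) × (6.1 - 7)/(3 - 7) × (6.1 - 9)/(3 - 9) = -0.152522
L_2(6.1) = (6.1 - 1)/(5 - 1) × (6.1 - 3)/(5 - 3) × (6.1 - 7)/(5 - 7) × (6.1 - 9)/(5 - 9) = 0.644752
L_3(6.1) = (6.1 - 1)/(7 - 1) × (6.1 - 3)/(7 - 3) × (6.1 - 5)/(7 - 5) × (6.1 - 9)/(7 - 9) = 0.525353
L_4(6.1) = (6.1 - 1)/(9 - 1) × (6.1 - 3)/(9 - 3) × (6.1 - 5)/(9 - 5) × (6.1 - 7)/(9 - 7) = -0.040760

P(6.1) = 10×L_0(6.1) + 4×L_1(6.1) + 13×L_2(6.1) + 13×L_3(6.1) + 15×L_4(6.1)
P(6.1) = 14.221645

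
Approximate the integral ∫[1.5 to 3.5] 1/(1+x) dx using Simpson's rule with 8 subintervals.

f(x) = 1/(1+x)
a = 1.5, b = 3.5, n = 8
h = (b - a)/n = 0.250000

Simpson's rule: (h/3)[f(x₀) + 4f(x₁) + 2f(x₂) + ... + f(xₙ)]

x_0 = 1.5000, f(x_0) = 0.400000, coefficient = 1
x_1 = 1.7500, f(x_1) = 0.363636, coefficient = 4
x_2 = 2.0000, f(x_2) = 0.333333, coefficient = 2
x_3 = 2.2500, f(x_3) = 0.307692, coefficient = 4
x_4 = 2.5000, f(x_4) = 0.285714, coefficient = 2
x_5 = 2.7500, f(x_5) = 0.266667, coefficient = 4
x_6 = 3.0000, f(x_6) = 0.250000, coefficient = 2
x_7 = 3.2500, f(x_7) = 0.235294, coefficient = 4
x_8 = 3.5000, f(x_8) = 0.222222, coefficient = 1

I ≈ (0.250000/3) × 7.053475 = 0.587790
Exact value: 0.587787
Error: 0.000003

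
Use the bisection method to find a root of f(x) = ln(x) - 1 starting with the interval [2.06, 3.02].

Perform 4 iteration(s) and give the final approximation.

f(x) = ln(x) - 1
Initial interval: [2.06, 3.02]

Iteration 1:
  c_1 = (2.060000 + 3.020000)/2 = 2.540000
  f(c_1) = f(2.540000) = -0.067836
  f(a) × f(c) ≥ 0, new interval: [2.540000, 3.020000]
Iteration 2:
  c_2 = (2.540000 + 3.020000)/2 = 2.780000
  f(c_2) = f(2.780000) = 0.022451
  f(a) × f(c) < 0, new interval: [2.540000, 2.780000]
Iteration 3:
  c_3 = (2.540000 + 2.780000)/2 = 2.660000
  f(c_3) = f(2.660000) = -0.021674
  f(a) × f(c) ≥ 0, new interval: [2.660000, 2.780000]
Iteration 4:
  c_4 = (2.660000 + 2.780000)/2 = 2.720000
  f(c_4) = f(2.720000) = 0.000632
  f(a) × f(c) < 0, new interval: [2.660000, 2.720000]

After 4 iteration(s), the approximation is c_4 = 2.720000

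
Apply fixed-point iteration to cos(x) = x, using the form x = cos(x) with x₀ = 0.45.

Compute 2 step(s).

Equation: cos(x) = x
Fixed-point form: x = cos(x)
x₀ = 0.45

x_1 = g(0.450000) = 0.900447
x_2 = g(0.900447) = 0.621260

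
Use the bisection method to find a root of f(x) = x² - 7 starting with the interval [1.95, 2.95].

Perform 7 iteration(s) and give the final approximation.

f(x) = x² - 7
Initial interval: [1.95, 2.95]

Iteration 1:
  c_1 = (1.950000 + 2.950000)/2 = 2.450000
  f(c_1) = f(2.450000) = -0.997500
  f(a) × f(c) ≥ 0, new interval: [2.450000, 2.950000]
Iteration 2:
  c_2 = (2.450000 + 2.950000)/2 = 2.700000
  f(c_2) = f(2.700000) = 0.290000
  f(a) × f(c) < 0, new interval: [2.450000, 2.700000]
Iteration 3:
  c_3 = (2.450000 + 2.700000)/2 = 2.575000
  f(c_3) = f(2.575000) = -0.369375
  f(a) × f(c) ≥ 0, new interval: [2.575000, 2.700000]
Iteration 4:
  c_4 = (2.575000 + 2.700000)/2 = 2.637500
  f(c_4) = f(2.637500) = -0.043594
  f(a) × f(c) ≥ 0, new interval: [2.637500, 2.700000]
Iteration 5:
  c_5 = (2.637500 + 2.700000)/2 = 2.668750
  f(c_5) = f(2.668750) = 0.122227
  f(a) × f(c) < 0, new interval: [2.637500, 2.668750]
Iteration 6:
  c_6 = (2.637500 + 2.668750)/2 = 2.653125
  f(c_6) = f(2.653125) = 0.039072
  f(a) × f(c) < 0, new interval: [2.637500, 2.653125]
Iteration 7:
  c_7 = (2.637500 + 2.653125)/2 = 2.645313
  f(c_7) = f(2.645313) = -0.002322
  f(a) × f(c) ≥ 0, new interval: [2.645313, 2.653125]

After 7 iteration(s), the approximation is c_7 = 2.645313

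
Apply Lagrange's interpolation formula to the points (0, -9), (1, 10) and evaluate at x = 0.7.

Lagrange interpolation formula:
P(x) = Σ yᵢ × Lᵢ(x)
where Lᵢ(x) = Π_{j≠i} (x - xⱼ)/(xᵢ - xⱼ)

L_0(0.7) = (0.7 - 1)/(0 - 1) = 0.300000
L_1(0.7) = (0.7 - 0)/(1 - 0) = 0.700000

P(0.7) = (-9)×L_0(0.7) + 10×L_1(0.7)
P(0.7) = 4.300000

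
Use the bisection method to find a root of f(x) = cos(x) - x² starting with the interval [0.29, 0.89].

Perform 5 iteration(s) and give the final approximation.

f(x) = cos(x) - x²
Initial interval: [0.29, 0.89]

Iteration 1:
  c_1 = (0.290000 + 0.890000)/2 = 0.590000
  f(c_1) = f(0.590000) = 0.482841
  f(a) × f(c) ≥ 0, new interval: [0.590000, 0.890000]
Iteration 2:
  c_2 = (0.590000 + 0.890000)/2 = 0.740000
  f(c_2) = f(0.740000) = 0.190869
  f(a) × f(c) ≥ 0, new interval: [0.740000, 0.890000]
Iteration 3:
  c_3 = (0.740000 + 0.890000)/2 = 0.815000
  f(c_3) = f(0.815000) = 0.021643
  f(a) × f(c) ≥ 0, new interval: [0.815000, 0.890000]
Iteration 4:
  c_4 = (0.815000 + 0.890000)/2 = 0.852500
  f(c_4) = f(0.852500) = -0.068653
  f(a) × f(c) < 0, new interval: [0.815000, 0.852500]
Iteration 5:
  c_5 = (0.815000 + 0.852500)/2 = 0.833750
  f(c_5) = f(0.833750) = -0.023035
  f(a) × f(c) < 0, new interval: [0.815000, 0.833750]

After 5 iteration(s), the approximation is c_5 = 0.833750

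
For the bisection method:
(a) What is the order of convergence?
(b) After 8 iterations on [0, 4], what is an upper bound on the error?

(a) Bisection has linear (order 1) convergence; the error is halved each step.

(b) Error bound = (b-a)/2^n = (4 - 0)/2^{8}
    = 4/2^{8}

(a) 1 (linear); (b) error ≤ 1.56e-02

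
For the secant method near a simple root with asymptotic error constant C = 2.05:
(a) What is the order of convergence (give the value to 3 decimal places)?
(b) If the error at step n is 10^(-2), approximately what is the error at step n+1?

(a) Secant method has superlinear convergence with order φ = (1+√5)/2 ≈ 1.618.
    This means |e_{n+1}| ≈ C|e_n|^1.618.

(b) With |e_n| = 10^(-2) and C = 2.05:
    |e_{n+1}| ≈ 2.05 × (10^(-2))^1.618 = 2.05 × 10^(-3.24)

(a) ≈ 1.618 (golden ratio); (b) |e_{n+1}| ≈ 1.190e-03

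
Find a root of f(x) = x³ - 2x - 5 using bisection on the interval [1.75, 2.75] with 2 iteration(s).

f(x) = x³ - 2x - 5
Initial interval: [1.75, 2.75]

Iteration 1:
  c_1 = (1.750000 + 2.750000)/2 = 2.250000
  f(c_1) = f(2.250000) = 1.890625
  f(a) × f(c) < 0, new interval: [1.750000, 2.250000]
Iteration 2:
  c_2 = (1.750000 + 2.250000)/2 = 2.000000
  f(c_2) = f(2.000000) = -1.000000
  f(a) × f(c) ≥ 0, new interval: [2.000000, 2.250000]

After 2 iteration(s), the approximation is c_2 = 2.000000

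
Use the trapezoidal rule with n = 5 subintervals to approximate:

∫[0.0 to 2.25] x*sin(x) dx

f(x) = x*sin(x)
a = 0.0, b = 2.25, n = 5
h = (b - a)/n = 0.450000

Trapezoidal rule: (h/2)[f(x₀) + 2f(x₁) + 2f(x₂) + ... + f(xₙ)]

x_0 = 0.0000, f(x_0) = 0.000000, coefficient = 1
x_1 = 0.4500, f(x_1) = 0.195734, coefficient = 2
x_2 = 0.9000, f(x_2) = 0.704994, coefficient = 2
x_3 = 1.3500, f(x_3) = 1.317227, coefficient = 2
x_4 = 1.8000, f(x_4) = 1.752926, coefficient = 2
x_5 = 2.2500, f(x_5) = 1.750665, coefficient = 1

I ≈ (0.450000/2) × 9.692427 = 2.180796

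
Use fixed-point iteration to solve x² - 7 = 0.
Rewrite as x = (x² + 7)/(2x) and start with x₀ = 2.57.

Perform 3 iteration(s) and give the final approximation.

Equation: x² - 7 = 0
Fixed-point form: x = (x² + 7)/(2x)
x₀ = 2.57

x_1 = g(2.570000) = 2.646868
x_2 = g(2.646868) = 2.645752
x_3 = g(2.645752) = 2.645751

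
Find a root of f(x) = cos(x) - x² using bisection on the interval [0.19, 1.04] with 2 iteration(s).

f(x) = cos(x) - x²
Initial interval: [0.19, 1.04]

Iteration 1:
  c_1 = (0.190000 + 1.040000)/2 = 0.615000
  f(c_1) = f(0.615000) = 0.438548
  f(a) × f(c) ≥ 0, new interval: [0.615000, 1.040000]
Iteration 2:
  c_2 = (0.615000 + 1.040000)/2 = 0.827500
  f(c_2) = f(0.827500) = -0.008038
  f(a) × f(c) < 0, new interval: [0.615000, 0.827500]

After 2 iteration(s), the approximation is c_2 = 0.827500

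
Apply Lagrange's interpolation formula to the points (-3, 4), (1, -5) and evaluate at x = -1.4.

Lagrange interpolation formula:
P(x) = Σ yᵢ × Lᵢ(x)
where Lᵢ(x) = Π_{j≠i} (x - xⱼ)/(xᵢ - xⱼ)

L_0(-1.4) = (-1.4 - 1)/(-3 - 1) = 0.600000
L_1(-1.4) = (-1.4 - (-3))/(1 - (-3)) = 0.400000

P(-1.4) = 4×L_0(-1.4) + (-5)×L_1(-1.4)
P(-1.4) = 0.400000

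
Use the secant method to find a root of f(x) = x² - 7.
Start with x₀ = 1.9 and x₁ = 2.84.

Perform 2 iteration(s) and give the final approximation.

f(x) = x² - 7
x₀ = 1.9, x₁ = 2.84

Secant formula: x_{n+1} = x_n - f(x_n)(x_n - x_{n-1})/(f(x_n) - f(x_{n-1}))

Iteration 1:
  f(1.900000) = -3.390000
  f(2.840000) = 1.065600
  x_2 = 2.840000 - 1.065600×(2.840000 - 1.900000)/(1.065600 - (-3.390000))
       = 2.615190
Iteration 2:
  f(2.840000) = 1.065600
  f(2.615190) = -0.160782
  x_3 = 2.615190 - (-0.160782)×(2.615190 - 2.840000)/(-0.160782 - 1.065600)
       = 2.644663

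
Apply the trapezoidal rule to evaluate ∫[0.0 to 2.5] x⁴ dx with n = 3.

f(x) = x⁴
a = 0.0, b = 2.5, n = 3
h = (b - a)/n = 0.833333

Trapezoidal rule: (h/2)[f(x₀) + 2f(x₁) + 2f(x₂) + ... + f(xₙ)]

x_0 = 0.0000, f(x_0) = 0.000000, coefficient = 1
x_1 = 0.8333, f(x_1) = 0.482253, coefficient = 2
x_2 = 1.6667, f(x_2) = 7.716049, coefficient = 2
x_3 = 2.5000, f(x_3) = 39.062500, coefficient = 1

I ≈ (0.833333/2) × 55.459105 = 23.107960
Exact value: 19.531250
Error: 3.576710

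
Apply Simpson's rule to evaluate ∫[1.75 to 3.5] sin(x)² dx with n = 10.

f(x) = sin(x)²
a = 1.75, b = 3.5, n = 10
h = (b - a)/n = 0.175000

Simpson's rule: (h/3)[f(x₀) + 4f(x₁) + 2f(x₂) + ... + f(xₙ)]

x_0 = 1.7500, f(x_0) = 0.968228, coefficient = 1
x_1 = 1.9250, f(x_1) = 0.879700, coefficient = 4
x_2 = 2.1000, f(x_2) = 0.745130, coefficient = 2
x_3 = 2.2750, f(x_3) = 0.580838, coefficient = 4
x_4 = 2.4500, f(x_4) = 0.406744, coefficient = 2
x_5 = 2.6250, f(x_5) = 0.243957, coefficient = 4
x_6 = 2.8000, f(x_6) = 0.112217, coefficient = 2
x_7 = 2.9750, f(x_7) = 0.027497, coefficient = 4
x_8 = 3.1500, f(x_8) = 0.000071, coefficient = 2
x_9 = 3.3250, f(x_9) = 0.033263, coefficient = 4
x_10 = 3.5000, f(x_10) = 0.123049, coefficient = 1

I ≈ (0.175000/3) × 10.680621 = 0.623036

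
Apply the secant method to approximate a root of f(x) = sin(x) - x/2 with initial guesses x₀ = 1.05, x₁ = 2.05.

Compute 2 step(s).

f(x) = sin(x) - x/2
x₀ = 1.05, x₁ = 2.05

Secant formula: x_{n+1} = x_n - f(x_n)(x_n - x_{n-1})/(f(x_n) - f(x_{n-1}))

Iteration 1:
  f(1.050000) = 0.342423
  f(2.050000) = -0.137638
  x_2 = 2.050000 - (-0.137638)×(2.050000 - 1.050000)/(-0.137638 - 0.342423)
       = 1.763291
Iteration 2:
  f(2.050000) = -0.137638
  f(1.763291) = 0.099884
  x_3 = 1.763291 - 0.099884×(1.763291 - 2.050000)/(0.099884 - (-0.137638))
       = 1.883860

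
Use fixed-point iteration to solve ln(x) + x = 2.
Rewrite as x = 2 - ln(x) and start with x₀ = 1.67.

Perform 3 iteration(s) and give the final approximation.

Equation: ln(x) + x = 2
Fixed-point form: x = 2 - ln(x)
x₀ = 1.67

x_1 = g(1.670000) = 1.487176
x_2 = g(1.487176) = 1.603121
x_3 = g(1.603121) = 1.528048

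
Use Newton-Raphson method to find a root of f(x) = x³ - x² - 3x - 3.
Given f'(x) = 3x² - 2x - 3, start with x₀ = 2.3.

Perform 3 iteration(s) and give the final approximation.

f(x) = x³ - x² - 3x - 3
f'(x) = 3x² - 2x - 3
x₀ = 2.3

Newton-Raphson formula: x_{n+1} = x_n - f(x_n)/f'(x_n)

Iteration 1:
  f(2.300000) = -3.023000
  f'(2.300000) = 8.270000
  x_1 = 2.300000 - (-3.023000)/8.270000 = 2.665538
Iteration 2:
  f(2.665538) = 0.837189
  f'(2.665538) = 12.984204
  x_2 = 2.665538 - 0.837189/12.984204 = 2.601061
Iteration 3:
  f(2.601061) = 0.028819
  f'(2.601061) = 12.094427
  x_3 = 2.601061 - 0.028819/12.094427 = 2.598678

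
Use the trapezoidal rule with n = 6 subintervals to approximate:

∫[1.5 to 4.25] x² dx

f(x) = x²
a = 1.5, b = 4.25, n = 6
h = (b - a)/n = 0.458333

Trapezoidal rule: (h/2)[f(x₀) + 2f(x₁) + 2f(x₂) + ... + f(xₙ)]

x_0 = 1.5000, f(x_0) = 2.250000, coefficient = 1
x_1 = 1.9583, f(x_1) = 3.835069, coefficient = 2
x_2 = 2.4167, f(x_2) = 5.840278, coefficient = 2
x_3 = 2.8750, f(x_3) = 8.265625, coefficient = 2
x_4 = 3.3333, f(x_4) = 11.111111, coefficient = 2
x_5 = 3.7917, f(x_5) = 14.376736, coefficient = 2
x_6 = 4.2500, f(x_6) = 18.062500, coefficient = 1

I ≈ (0.458333/2) × 107.170139 = 24.559823
Exact value: 24.463542
Error: 0.096282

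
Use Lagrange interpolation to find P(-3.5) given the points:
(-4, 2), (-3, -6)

Lagrange interpolation formula:
P(x) = Σ yᵢ × Lᵢ(x)
where Lᵢ(x) = Π_{j≠i} (x - xⱼ)/(xᵢ - xⱼ)

L_0(-3.5) = (-3.5 - (-3))/(-4 - (-3)) = 0.500000
L_1(-3.5) = (-3.5 - (-4))/(-3 - (-4)) = 0.500000

P(-3.5) = 2×L_0(-3.5) + (-6)×L_1(-3.5)
P(-3.5) = -2.000000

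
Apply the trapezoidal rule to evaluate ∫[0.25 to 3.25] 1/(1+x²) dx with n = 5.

f(x) = 1/(1+x²)
a = 0.25, b = 3.25, n = 5
h = (b - a)/n = 0.600000

Trapezoidal rule: (h/2)[f(x₀) + 2f(x₁) + 2f(x₂) + ... + f(xₙ)]

x_0 = 0.2500, f(x_0) = 0.941176, coefficient = 1
x_1 = 0.8500, f(x_1) = 0.580552, coefficient = 2
x_2 = 1.4500, f(x_2) = 0.322321, coefficient = 2
x_3 = 2.0500, f(x_3) = 0.192215, coefficient = 2
x_4 = 2.6500, f(x_4) = 0.124649, coefficient = 2
x_5 = 3.2500, f(x_5) = 0.086486, coefficient = 1

I ≈ (0.600000/2) × 3.467137 = 1.040141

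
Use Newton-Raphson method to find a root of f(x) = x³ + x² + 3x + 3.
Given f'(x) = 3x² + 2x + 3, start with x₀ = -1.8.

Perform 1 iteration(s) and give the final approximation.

f(x) = x³ + x² + 3x + 3
f'(x) = 3x² + 2x + 3
x₀ = -1.8

Newton-Raphson formula: x_{n+1} = x_n - f(x_n)/f'(x_n)

Iteration 1:
  f(-1.800000) = -4.992000
  f'(-1.800000) = 9.120000
  x_1 = -1.800000 - (-4.992000)/9.120000 = -1.252632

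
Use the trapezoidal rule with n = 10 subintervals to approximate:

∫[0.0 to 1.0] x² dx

f(x) = x²
a = 0.0, b = 1.0, n = 10
h = (b - a)/n = 0.100000

Trapezoidal rule: (h/2)[f(x₀) + 2f(x₁) + 2f(x₂) + ... + f(xₙ)]

x_0 = 0.0000, f(x_0) = 0.000000, coefficient = 1
x_1 = 0.1000, f(x_1) = 0.010000, coefficient = 2
x_2 = 0.2000, f(x_2) = 0.040000, coefficient = 2
x_3 = 0.3000, f(x_3) = 0.090000, coefficient = 2
x_4 = 0.4000, f(x_4) = 0.160000, coefficient = 2
x_5 = 0.5000, f(x_5) = 0.250000, coefficient = 2
x_6 = 0.6000, f(x_6) = 0.360000, coefficient = 2
x_7 = 0.7000, f(x_7) = 0.490000, coefficient = 2
x_8 = 0.8000, f(x_8) = 0.640000, coefficient = 2
x_9 = 0.9000, f(x_9) = 0.810000, coefficient = 2
x_10 = 1.0000, f(x_10) = 1.000000, coefficient = 1

I ≈ (0.100000/2) × 6.700000 = 0.335000
Exact value: 0.333333
Error: 0.001667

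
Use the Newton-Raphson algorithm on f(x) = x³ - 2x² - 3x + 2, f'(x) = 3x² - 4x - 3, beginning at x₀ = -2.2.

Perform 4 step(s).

f(x) = x³ - 2x² - 3x + 2
f'(x) = 3x² - 4x - 3
x₀ = -2.2

Newton-Raphson formula: x_{n+1} = x_n - f(x_n)/f'(x_n)

Iteration 1:
  f(-2.200000) = -11.728000
  f'(-2.200000) = 20.320000
  x_1 = -2.200000 - (-11.728000)/20.320000 = -1.622835
Iteration 2:
  f(-1.622835) = -2.672565
  f'(-1.622835) = 11.392115
  x_2 = -1.622835 - (-2.672565)/11.392115 = -1.388237
Iteration 3:
  f(-1.388237) = -0.365105
  f'(-1.388237) = 8.334552
  x_3 = -1.388237 - (-0.365105)/8.334552 = -1.344431
Iteration 4:
  f(-1.344431) = -0.011746
  f'(-1.344431) = 7.800204
  x_4 = -1.344431 - (-0.011746)/7.800204 = -1.342925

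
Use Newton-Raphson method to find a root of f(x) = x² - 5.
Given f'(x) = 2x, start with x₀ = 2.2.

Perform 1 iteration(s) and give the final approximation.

f(x) = x² - 5
f'(x) = 2x
x₀ = 2.2

Newton-Raphson formula: x_{n+1} = x_n - f(x_n)/f'(x_n)

Iteration 1:
  f(2.200000) = -0.160000
  f'(2.200000) = 4.400000
  x_1 = 2.200000 - (-0.160000)/4.400000 = 2.236364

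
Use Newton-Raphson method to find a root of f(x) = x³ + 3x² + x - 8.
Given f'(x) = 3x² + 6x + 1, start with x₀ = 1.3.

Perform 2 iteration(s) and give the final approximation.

f(x) = x³ + 3x² + x - 8
f'(x) = 3x² + 6x + 1
x₀ = 1.3

Newton-Raphson formula: x_{n+1} = x_n - f(x_n)/f'(x_n)

Iteration 1:
  f(1.300000) = 0.567000
  f'(1.300000) = 13.870000
  x_1 = 1.300000 - 0.567000/13.870000 = 1.259120
Iteration 2:
  f(1.259120) = 0.011463
  f'(1.259120) = 13.310875
  x_2 = 1.259120 - 0.011463/13.310875 = 1.258259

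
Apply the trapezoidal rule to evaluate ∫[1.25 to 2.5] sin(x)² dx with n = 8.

f(x) = sin(x)²
a = 1.25, b = 2.5, n = 8
h = (b - a)/n = 0.156250

Trapezoidal rule: (h/2)[f(x₀) + 2f(x₁) + 2f(x₂) + ... + f(xₙ)]

x_0 = 1.2500, f(x_0) = 0.900572, coefficient = 1
x_1 = 1.4062, f(x_1) = 0.973168, coefficient = 2
x_2 = 1.5625, f(x_2) = 0.999931, coefficient = 2
x_3 = 1.7188, f(x_3) = 0.978269, coefficient = 2
x_4 = 1.8750, f(x_4) = 0.910280, coefficient = 2
x_5 = 2.0312, f(x_5) = 0.802549, coefficient = 2
x_6 = 2.1875, f(x_6) = 0.665512, coefficient = 2
x_7 = 2.3438, f(x_7) = 0.512443, coefficient = 2
x_8 = 2.5000, f(x_8) = 0.358169, coefficient = 1

I ≈ (0.156250/2) × 12.943045 = 1.011175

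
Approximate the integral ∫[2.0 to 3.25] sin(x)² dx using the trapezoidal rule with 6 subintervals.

f(x) = sin(x)²
a = 2.0, b = 3.25, n = 6
h = (b - a)/n = 0.208333

Trapezoidal rule: (h/2)[f(x₀) + 2f(x₁) + 2f(x₂) + ... + f(xₙ)]

x_0 = 2.0000, f(x_0) = 0.826822, coefficient = 1
x_1 = 2.2083, f(x_1) = 0.645715, coefficient = 2
x_2 = 2.4167, f(x_2) = 0.439675, coefficient = 2
x_3 = 2.6250, f(x_3) = 0.243957, coefficient = 2
x_4 = 2.8333, f(x_4) = 0.092052, coefficient = 2
x_5 = 3.0417, f(x_5) = 0.009952, coefficient = 2
x_6 = 3.2500, f(x_6) = 0.011706, coefficient = 1

I ≈ (0.208333/2) × 3.701231 = 0.385545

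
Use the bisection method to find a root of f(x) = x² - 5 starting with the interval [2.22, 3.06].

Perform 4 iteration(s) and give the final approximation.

f(x) = x² - 5
Initial interval: [2.22, 3.06]

Iteration 1:
  c_1 = (2.220000 + 3.060000)/2 = 2.640000
  f(c_1) = f(2.640000) = 1.969600
  f(a) × f(c) < 0, new interval: [2.220000, 2.640000]
Iteration 2:
  c_2 = (2.220000 + 2.640000)/2 = 2.430000
  f(c_2) = f(2.430000) = 0.904900
  f(a) × f(c) < 0, new interval: [2.220000, 2.430000]
Iteration 3:
  c_3 = (2.220000 + 2.430000)/2 = 2.325000
  f(c_3) = f(2.325000) = 0.405625
  f(a) × f(c) < 0, new interval: [2.220000, 2.325000]
Iteration 4:
  c_4 = (2.220000 + 2.325000)/2 = 2.272500
  f(c_4) = f(2.272500) = 0.164256
  f(a) × f(c) < 0, new interval: [2.220000, 2.272500]

After 4 iteration(s), the approximation is c_4 = 2.272500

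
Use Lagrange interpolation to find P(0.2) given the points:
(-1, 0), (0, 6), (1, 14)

Lagrange interpolation formula:
P(x) = Σ yᵢ × Lᵢ(x)
where Lᵢ(x) = Π_{j≠i} (x - xⱼ)/(xᵢ - xⱼ)

L_0(0.2) = (0.2 - 0)/(-1 - 0) × (0.2 - 1)/(-1 - 1) = -0.080000
L_1(0.2) = (0.2 - (-1))/(0 - (-1)) × (0.2 - 1)/(0 - 1) = 0.960000
L_2(0.2) = (0.2 - (-1))/(1 - (-1)) × (0.2 - 0)/(1 - 0) = 0.120000

P(0.2) = 0×L_0(0.2) + 6×L_1(0.2) + 14×L_2(0.2)
P(0.2) = 7.440000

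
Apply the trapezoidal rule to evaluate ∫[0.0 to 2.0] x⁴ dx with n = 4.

f(x) = x⁴
a = 0.0, b = 2.0, n = 4
h = (b - a)/n = 0.500000

Trapezoidal rule: (h/2)[f(x₀) + 2f(x₁) + 2f(x₂) + ... + f(xₙ)]

x_0 = 0.0000, f(x_0) = 0.000000, coefficient = 1
x_1 = 0.5000, f(x_1) = 0.062500, coefficient = 2
x_2 = 1.0000, f(x_2) = 1.000000, coefficient = 2
x_3 = 1.5000, f(x_3) = 5.062500, coefficient = 2
x_4 = 2.0000, f(x_4) = 16.000000, coefficient = 1

I ≈ (0.500000/2) × 28.250000 = 7.062500
Exact value: 6.400000
Error: 0.662500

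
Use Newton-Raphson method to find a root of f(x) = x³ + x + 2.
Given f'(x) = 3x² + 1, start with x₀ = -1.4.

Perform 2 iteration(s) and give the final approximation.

f(x) = x³ + x + 2
f'(x) = 3x² + 1
x₀ = -1.4

Newton-Raphson formula: x_{n+1} = x_n - f(x_n)/f'(x_n)

Iteration 1:
  f(-1.400000) = -2.144000
  f'(-1.400000) = 6.880000
  x_1 = -1.400000 - (-2.144000)/6.880000 = -1.088372
Iteration 2:
  f(-1.088372) = -0.377607
  f'(-1.088372) = 4.553661
  x_2 = -1.088372 - (-0.377607)/4.553661 = -1.005448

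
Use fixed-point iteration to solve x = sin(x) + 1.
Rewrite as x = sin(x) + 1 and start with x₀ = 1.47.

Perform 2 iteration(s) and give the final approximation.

Equation: x = sin(x) + 1
Fixed-point form: x = sin(x) + 1
x₀ = 1.47

x_1 = g(1.470000) = 1.994924
x_2 = g(1.994924) = 1.911398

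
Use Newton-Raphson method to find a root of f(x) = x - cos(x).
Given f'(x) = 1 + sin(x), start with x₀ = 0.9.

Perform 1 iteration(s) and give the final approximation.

f(x) = x - cos(x)
f'(x) = 1 + sin(x)
x₀ = 0.9

Newton-Raphson formula: x_{n+1} = x_n - f(x_n)/f'(x_n)

Iteration 1:
  f(0.900000) = 0.278390
  f'(0.900000) = 1.783327
  x_1 = 0.900000 - 0.278390/1.783327 = 0.743893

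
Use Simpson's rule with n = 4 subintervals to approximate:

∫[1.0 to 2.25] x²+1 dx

f(x) = x²+1
a = 1.0, b = 2.25, n = 4
h = (b - a)/n = 0.312500

Simpson's rule: (h/3)[f(x₀) + 4f(x₁) + 2f(x₂) + ... + f(xₙ)]

x_0 = 1.0000, f(x_0) = 2.000000, coefficient = 1
x_1 = 1.3125, f(x_1) = 2.722656, coefficient = 4
x_2 = 1.6250, f(x_2) = 3.640625, coefficient = 2
x_3 = 1.9375, f(x_3) = 4.753906, coefficient = 4
x_4 = 2.2500, f(x_4) = 6.062500, coefficient = 1

I ≈ (0.312500/3) × 45.250000 = 4.713542
Exact value: 4.713542
Error: 0.000000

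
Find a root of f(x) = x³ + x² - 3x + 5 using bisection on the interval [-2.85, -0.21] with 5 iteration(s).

f(x) = x³ + x² - 3x + 5
Initial interval: [-2.85, -0.21]

Iteration 1:
  c_1 = (-2.850000 + (-0.210000))/2 = -1.530000
  f(c_1) = f(-1.530000) = 8.349323
  f(a) × f(c) < 0, new interval: [-2.850000, -1.530000]
Iteration 2:
  c_2 = (-2.850000 + (-1.530000))/2 = -2.190000
  f(c_2) = f(-2.190000) = 5.862641
  f(a) × f(c) < 0, new interval: [-2.850000, -2.190000]
Iteration 3:
  c_3 = (-2.850000 + (-2.190000))/2 = -2.520000
  f(c_3) = f(-2.520000) = 2.907392
  f(a) × f(c) < 0, new interval: [-2.850000, -2.520000]
Iteration 4:
  c_4 = (-2.850000 + (-2.520000))/2 = -2.685000
  f(c_4) = f(-2.685000) = 0.907456
  f(a) × f(c) < 0, new interval: [-2.850000, -2.685000]
Iteration 5:
  c_5 = (-2.850000 + (-2.685000))/2 = -2.767500
  f(c_5) = f(-2.767500) = -0.234882
  f(a) × f(c) ≥ 0, new interval: [-2.767500, -2.685000]

After 5 iteration(s), the approximation is c_5 = -2.767500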